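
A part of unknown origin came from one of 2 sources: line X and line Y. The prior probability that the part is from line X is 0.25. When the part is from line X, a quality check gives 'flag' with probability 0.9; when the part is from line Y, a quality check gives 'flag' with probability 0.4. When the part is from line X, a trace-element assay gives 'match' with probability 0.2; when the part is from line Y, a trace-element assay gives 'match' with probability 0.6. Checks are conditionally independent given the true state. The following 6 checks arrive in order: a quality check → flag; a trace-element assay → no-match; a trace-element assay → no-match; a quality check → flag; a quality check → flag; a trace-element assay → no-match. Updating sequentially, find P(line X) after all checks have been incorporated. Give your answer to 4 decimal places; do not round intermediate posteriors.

0.9681

Apply Bayes' rule sequentially, carrying P(line X) forward.
After a quality check='flag': P(line X) = 0.9·0.2500 / (0.9·0.2500 + 0.4·0.7500) ≈ 0.4286
After a trace-element assay='no-match': P(line X) = 0.8·0.4286 / (0.8·0.4286 + 0.4·0.5714) ≈ 0.6000
After a trace-element assay='no-match': P(line X) = 0.8·0.6000 / (0.8·0.6000 + 0.4·0.4000) ≈ 0.7500
After a quality check='flag': P(line X) = 0.9·0.7500 / (0.9·0.7500 + 0.4·0.2500) ≈ 0.8710
After a quality check='flag': P(line X) = 0.9·0.8710 / (0.9·0.8710 + 0.4·0.1290) ≈ 0.9382
After a trace-element assay='no-match': P(line X) = 0.8·0.9382 / (0.8·0.9382 + 0.4·0.0618) ≈ 0.9681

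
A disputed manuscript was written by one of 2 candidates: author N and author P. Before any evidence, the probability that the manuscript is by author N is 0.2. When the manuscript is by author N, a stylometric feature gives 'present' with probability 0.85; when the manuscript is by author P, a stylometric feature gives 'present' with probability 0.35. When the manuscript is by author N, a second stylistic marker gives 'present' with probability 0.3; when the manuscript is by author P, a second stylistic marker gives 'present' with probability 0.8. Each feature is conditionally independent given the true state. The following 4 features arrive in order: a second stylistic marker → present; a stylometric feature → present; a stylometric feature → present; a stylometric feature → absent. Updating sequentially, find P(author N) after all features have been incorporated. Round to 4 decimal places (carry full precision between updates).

0.1132

After a second stylistic marker='present': P(author N) = 0.3·0.2000 / (0.3·0.2000 + 0.8·0.8000) ≈ 0.0857
After a stylometric feature='present': P(author N) = 0.85·0.0857 / (0.85·0.0857 + 0.35·0.9143) ≈ 0.1855
After a stylometric feature='present': P(author N) = 0.85·0.1855 / (0.85·0.1855 + 0.35·0.8145) ≈ 0.3561
After a stylometric feature='absent': P(author N) = 0.15·0.3561 / (0.15·0.3561 + 0.65·0.6439) ≈ 0.1132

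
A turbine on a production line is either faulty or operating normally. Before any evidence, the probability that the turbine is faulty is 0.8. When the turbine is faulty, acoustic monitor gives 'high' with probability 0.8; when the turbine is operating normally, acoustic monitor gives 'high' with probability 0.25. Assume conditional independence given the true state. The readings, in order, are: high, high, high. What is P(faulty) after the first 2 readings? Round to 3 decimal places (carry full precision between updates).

0.976

After 'high': P(faulty) = 0.8·0.8000 / (0.8·0.8000 + 0.25·0.2000) ≈ 0.9275
After 'high': P(faulty) = 0.8·0.9275 / (0.8·0.9275 + 0.25·0.0725) ≈ 0.9762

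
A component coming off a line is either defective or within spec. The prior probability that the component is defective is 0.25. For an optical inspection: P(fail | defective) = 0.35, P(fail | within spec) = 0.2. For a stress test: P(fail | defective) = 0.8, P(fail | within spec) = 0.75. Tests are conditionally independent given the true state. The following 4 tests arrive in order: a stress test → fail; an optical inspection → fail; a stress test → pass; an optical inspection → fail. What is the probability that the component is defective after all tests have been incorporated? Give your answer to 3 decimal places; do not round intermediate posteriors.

0.466

After a stress test='fail': P(defective) = 0.8·0.2500 / (0.8·0.2500 + 0.75·0.7500) ≈ 0.2623
After an optical inspection='fail': P(defective) = 0.35·0.2623 / (0.35·0.2623 + 0.2·0.7377) ≈ 0.3836
After a stress test='pass': P(defective) = 0.2·0.3836 / (0.2·0.3836 + 0.25·0.6164) ≈ 0.3323
After an optical inspection='fail': P(defective) = 0.35·0.3323 / (0.35·0.3323 + 0.2·0.6677) ≈ 0.4656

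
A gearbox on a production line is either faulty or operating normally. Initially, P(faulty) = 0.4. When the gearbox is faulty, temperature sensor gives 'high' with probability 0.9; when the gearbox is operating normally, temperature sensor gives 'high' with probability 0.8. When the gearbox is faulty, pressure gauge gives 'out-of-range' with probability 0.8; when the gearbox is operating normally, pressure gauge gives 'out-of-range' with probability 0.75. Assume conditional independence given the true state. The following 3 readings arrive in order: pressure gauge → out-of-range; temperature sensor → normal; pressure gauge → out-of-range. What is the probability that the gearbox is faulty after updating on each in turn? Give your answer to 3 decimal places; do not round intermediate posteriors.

0.275

Each posterior becomes the prior for the next update.
After pressure gauge='out-of-range': P(faulty) = 0.8·0.4000 / (0.8·0.4000 + 0.75·0.6000) ≈ 0.4156
After temperature sensor='normal': P(faulty) = 0.1·0.4156 / (0.1·0.4156 + 0.2·0.5844) ≈ 0.2623
After pressure gauge='out-of-range': P(faulty) = 0.8·0.2623 / (0.8·0.2623 + 0.75·0.7377) ≈ 0.2750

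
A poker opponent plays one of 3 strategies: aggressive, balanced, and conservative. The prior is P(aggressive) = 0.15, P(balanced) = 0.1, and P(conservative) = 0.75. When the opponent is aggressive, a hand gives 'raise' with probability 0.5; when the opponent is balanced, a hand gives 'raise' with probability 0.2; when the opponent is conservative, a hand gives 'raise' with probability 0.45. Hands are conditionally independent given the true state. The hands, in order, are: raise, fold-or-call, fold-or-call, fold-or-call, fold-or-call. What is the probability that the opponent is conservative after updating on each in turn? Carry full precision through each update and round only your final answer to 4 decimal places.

0.7057

Apply Bayes' rule sequentially, carrying P(conservative) forward.
After 'raise': normaliser = 0.5·0.1500 + 0.2·0.1000 + 0.45·0.7500; P(aggressive) ≈ 0.1734, P(balanced) ≈ 0.0462, P(conservative) ≈ 0.7803
After 'fold-or-call': normaliser = 0.5·0.1734 + 0.8·0.0462 + 0.55·0.7803; P(aggressive) ≈ 0.1568, P(balanced) ≈ 0.0669, P(conservative) ≈ 0.7763
After 'fold-or-call': normaliser = 0.5·0.1568 + 0.8·0.0669 + 0.55·0.7763; P(aggressive) ≈ 0.1403, P(balanced) ≈ 0.0958, P(conservative) ≈ 0.7639
After 'fold-or-call': normaliser = 0.5·0.1403 + 0.8·0.0958 + 0.55·0.7639; P(aggressive) ≈ 0.1237, P(balanced) ≈ 0.1352, P(conservative) ≈ 0.7411
After 'fold-or-call': normaliser = 0.5·0.1237 + 0.8·0.1352 + 0.55·0.7411; P(aggressive) ≈ 0.1071, P(balanced) ≈ 0.1872, P(conservative) ≈ 0.7057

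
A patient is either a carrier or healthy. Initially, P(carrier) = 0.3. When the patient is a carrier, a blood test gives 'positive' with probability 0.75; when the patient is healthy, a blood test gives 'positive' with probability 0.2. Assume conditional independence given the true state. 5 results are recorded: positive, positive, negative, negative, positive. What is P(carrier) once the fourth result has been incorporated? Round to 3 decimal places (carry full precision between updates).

Each posterior becomes the prior for the next update.
After 'positive': P(carrier) = 0.75·0.3000 / (0.75·0.3000 + 0.2·0.7000) ≈ 0.6164
After 'positive': P(carrier) = 0.75·0.6164 / (0.75·0.6164 + 0.2·0.3836) ≈ 0.8577
After 'negative': P(carrier) = 0.25·0.8577 / (0.25·0.8577 + 0.8·0.1423) ≈ 0.6532
After 'negative': P(carrier) = 0.25·0.6532 / (0.25·0.6532 + 0.8·0.3468) ≈ 0.3705

0.370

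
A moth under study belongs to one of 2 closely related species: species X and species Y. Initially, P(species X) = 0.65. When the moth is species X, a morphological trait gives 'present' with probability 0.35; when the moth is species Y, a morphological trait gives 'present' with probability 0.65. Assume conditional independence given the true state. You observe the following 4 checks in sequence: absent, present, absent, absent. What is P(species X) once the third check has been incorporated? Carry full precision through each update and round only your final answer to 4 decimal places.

0.7752

After 'absent': P(species X) = 0.65·0.6500 / (0.65·0.6500 + 0.35·0.3500) ≈ 0.7752
After 'present': P(species X) = 0.35·0.7752 / (0.35·0.7752 + 0.65·0.2248) ≈ 0.6500
After 'absent': P(species X) = 0.65·0.6500 / (0.65·0.6500 + 0.35·0.3500) ≈ 0.7752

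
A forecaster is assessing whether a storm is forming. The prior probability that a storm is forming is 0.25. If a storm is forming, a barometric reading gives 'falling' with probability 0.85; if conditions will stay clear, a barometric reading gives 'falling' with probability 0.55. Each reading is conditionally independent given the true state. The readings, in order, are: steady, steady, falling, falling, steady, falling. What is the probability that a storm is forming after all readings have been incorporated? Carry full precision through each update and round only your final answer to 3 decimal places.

0.044

After 'steady': P(storm) = 0.15·0.2500 / (0.15·0.2500 + 0.45·0.7500) ≈ 0.1000
After 'steady': P(storm) = 0.15·0.1000 / (0.15·0.1000 + 0.45·0.9000) ≈ 0.0357
After 'falling': P(storm) = 0.85·0.0357 / (0.85·0.0357 + 0.55·0.9643) ≈ 0.0541
After 'falling': P(storm) = 0.85·0.0541 / (0.85·0.0541 + 0.55·0.9459) ≈ 0.0813
After 'steady': P(storm) = 0.15·0.0813 / (0.15·0.0813 + 0.45·0.9187) ≈ 0.0286
After 'falling': P(storm) = 0.85·0.0286 / (0.85·0.0286 + 0.55·0.9714) ≈ 0.0436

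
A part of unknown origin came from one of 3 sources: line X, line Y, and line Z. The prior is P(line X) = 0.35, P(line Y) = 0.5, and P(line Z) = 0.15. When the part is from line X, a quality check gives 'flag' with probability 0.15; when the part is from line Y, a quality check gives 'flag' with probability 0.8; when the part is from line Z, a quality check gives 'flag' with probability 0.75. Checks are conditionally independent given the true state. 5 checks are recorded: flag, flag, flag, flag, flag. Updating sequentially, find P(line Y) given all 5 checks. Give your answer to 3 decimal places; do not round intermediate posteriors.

Each posterior becomes the prior for the next update.
After 'flag': normaliser = 0.15·0.3500 + 0.8·0.5000 + 0.75·0.1500; P(line X) ≈ 0.0929, P(line Y) ≈ 0.7080, P(line Z) ≈ 0.1991
After 'flag': normaliser = 0.15·0.0929 + 0.8·0.7080 + 0.75·0.1991; P(line X) ≈ 0.0191, P(line Y) ≈ 0.7762, P(line Z) ≈ 0.2047
After 'flag': normaliser = 0.15·0.0191 + 0.8·0.7762 + 0.75·0.2047; P(line X) ≈ 0.0037, P(line Y) ≈ 0.7988, P(line Z) ≈ 0.1975
After 'flag': normaliser = 0.15·0.0037 + 0.8·0.7988 + 0.75·0.1975; P(line X) ≈ 0.0007, P(line Y) ≈ 0.8113, P(line Z) ≈ 0.1880
After 'flag': normaliser = 0.15·0.0007 + 0.8·0.8113 + 0.75·0.1880; P(line X) ≈ 0.0001, P(line Y) ≈ 0.8214, P(line Z) ≈ 0.1785

0.821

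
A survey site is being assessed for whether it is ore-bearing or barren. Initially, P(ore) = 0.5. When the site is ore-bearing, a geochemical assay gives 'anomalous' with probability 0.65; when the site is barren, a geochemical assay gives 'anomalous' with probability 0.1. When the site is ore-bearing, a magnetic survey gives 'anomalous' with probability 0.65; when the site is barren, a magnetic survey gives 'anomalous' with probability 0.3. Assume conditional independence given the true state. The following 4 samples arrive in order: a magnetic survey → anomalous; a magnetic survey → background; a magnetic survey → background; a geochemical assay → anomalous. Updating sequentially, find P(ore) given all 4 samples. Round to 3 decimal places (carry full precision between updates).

After a magnetic survey='anomalous': P(ore) = 0.65·0.5000 / (0.65·0.5000 + 0.3·0.5000) ≈ 0.6842
After a magnetic survey='background': P(ore) = 0.35·0.6842 / (0.35·0.6842 + 0.7·0.3158) ≈ 0.5200
After a magnetic survey='background': P(ore) = 0.35·0.5200 / (0.35·0.5200 + 0.7·0.4800) ≈ 0.3514
After a geochemical assay='anomalous': P(ore) = 0.65·0.3514 / (0.65·0.3514 + 0.1·0.6486) ≈ 0.7788

0.779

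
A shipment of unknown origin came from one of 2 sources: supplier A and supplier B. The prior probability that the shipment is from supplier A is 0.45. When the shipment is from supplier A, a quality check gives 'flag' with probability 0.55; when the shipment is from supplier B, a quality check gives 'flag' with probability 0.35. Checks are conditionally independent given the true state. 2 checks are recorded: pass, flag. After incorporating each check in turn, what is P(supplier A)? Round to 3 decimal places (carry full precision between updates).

After 'pass': P(supplier A) = 0.45·0.4500 / (0.45·0.4500 + 0.65·0.5500) ≈ 0.3616
After 'flag': P(supplier A) = 0.55·0.3616 / (0.55·0.3616 + 0.35·0.6384) ≈ 0.4709

0.471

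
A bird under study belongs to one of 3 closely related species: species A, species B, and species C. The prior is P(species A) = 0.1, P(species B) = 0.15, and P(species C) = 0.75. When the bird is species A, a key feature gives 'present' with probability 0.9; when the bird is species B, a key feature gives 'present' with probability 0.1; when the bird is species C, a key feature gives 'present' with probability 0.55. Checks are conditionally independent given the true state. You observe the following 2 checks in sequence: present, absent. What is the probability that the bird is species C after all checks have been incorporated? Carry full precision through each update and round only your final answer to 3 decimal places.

After 'present': normaliser = 0.9·0.1000 + 0.1·0.1500 + 0.55·0.7500; P(species A) ≈ 0.1739, P(species B) ≈ 0.0290, P(species C) ≈ 0.7971
After 'absent': normaliser = 0.1·0.1739 + 0.9·0.0290 + 0.45·0.7971; P(species A) ≈ 0.0432, P(species B) ≈ 0.0649, P(species C) ≈ 0.8919

0.892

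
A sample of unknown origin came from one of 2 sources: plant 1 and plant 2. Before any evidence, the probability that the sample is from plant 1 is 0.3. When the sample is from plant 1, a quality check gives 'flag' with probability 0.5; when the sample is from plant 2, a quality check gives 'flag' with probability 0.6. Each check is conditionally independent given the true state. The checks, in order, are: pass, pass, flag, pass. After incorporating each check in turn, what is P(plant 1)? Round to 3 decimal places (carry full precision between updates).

0.411

After 'pass': P(plant 1) = 0.5·0.3000 / (0.5·0.3000 + 0.4·0.7000) ≈ 0.3488
After 'pass': P(plant 1) = 0.5·0.3488 / (0.5·0.3488 + 0.4·0.6512) ≈ 0.4011
After 'flag': P(plant 1) = 0.5·0.4011 / (0.5·0.4011 + 0.6·0.5989) ≈ 0.3582
After 'pass': P(plant 1) = 0.5·0.3582 / (0.5·0.3582 + 0.4·0.6418) ≈ 0.4109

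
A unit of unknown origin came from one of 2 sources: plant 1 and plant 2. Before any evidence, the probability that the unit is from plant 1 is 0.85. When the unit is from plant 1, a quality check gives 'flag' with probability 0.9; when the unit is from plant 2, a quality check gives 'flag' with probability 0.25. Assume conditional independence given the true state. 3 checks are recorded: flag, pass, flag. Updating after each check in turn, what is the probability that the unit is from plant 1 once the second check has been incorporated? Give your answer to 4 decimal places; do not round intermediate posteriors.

Each posterior becomes the prior for the next update.
After 'flag': P(plant 1) = 0.9·0.8500 / (0.9·0.8500 + 0.25·0.1500) ≈ 0.9533
After 'pass': P(plant 1) = 0.1·0.9533 / (0.1·0.9533 + 0.75·0.0467) ≈ 0.7312

0.7312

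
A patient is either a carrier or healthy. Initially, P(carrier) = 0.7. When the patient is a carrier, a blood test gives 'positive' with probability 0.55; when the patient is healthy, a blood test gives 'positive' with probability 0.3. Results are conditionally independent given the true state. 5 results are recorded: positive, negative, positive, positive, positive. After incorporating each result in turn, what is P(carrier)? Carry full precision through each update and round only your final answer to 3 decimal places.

0.944

After 'positive': P(carrier) = 0.55·0.7000 / (0.55·0.7000 + 0.3·0.3000) ≈ 0.8105
After 'negative': P(carrier) = 0.45·0.8105 / (0.45·0.8105 + 0.7·0.1895) ≈ 0.7333
After 'positive': P(carrier) = 0.55·0.7333 / (0.55·0.7333 + 0.3·0.2667) ≈ 0.8345
After 'positive': P(carrier) = 0.55·0.8345 / (0.55·0.8345 + 0.3·0.1655) ≈ 0.9024
After 'positive': P(carrier) = 0.55·0.9024 / (0.55·0.9024 + 0.3·0.0976) ≈ 0.9443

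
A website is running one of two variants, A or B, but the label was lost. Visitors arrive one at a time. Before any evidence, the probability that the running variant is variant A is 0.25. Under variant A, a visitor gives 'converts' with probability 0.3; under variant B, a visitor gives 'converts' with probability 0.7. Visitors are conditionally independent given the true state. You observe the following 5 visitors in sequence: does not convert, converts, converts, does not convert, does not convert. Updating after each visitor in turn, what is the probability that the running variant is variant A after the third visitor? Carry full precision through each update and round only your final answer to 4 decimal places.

0.1250

After 'does not convert': P(A) = 0.7·0.2500 / (0.7·0.2500 + 0.3·0.7500) ≈ 0.4375
After 'converts': P(A) = 0.3·0.4375 / (0.3·0.4375 + 0.7·0.5625) ≈ 0.2500
After 'converts': P(A) = 0.3·0.2500 / (0.3·0.2500 + 0.7·0.7500) ≈ 0.1250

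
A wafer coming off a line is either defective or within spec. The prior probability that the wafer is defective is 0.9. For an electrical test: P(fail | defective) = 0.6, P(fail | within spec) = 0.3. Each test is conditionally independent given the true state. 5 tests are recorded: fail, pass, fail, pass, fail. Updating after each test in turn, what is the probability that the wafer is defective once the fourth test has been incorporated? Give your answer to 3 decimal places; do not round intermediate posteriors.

Apply Bayes' rule sequentially, carrying P(defective) forward.
After 'fail': P(defective) = 0.6·0.9000 / (0.6·0.9000 + 0.3·0.1000) ≈ 0.9474
After 'pass': P(defective) = 0.4·0.9474 / (0.4·0.9474 + 0.7·0.0526) ≈ 0.9114
After 'fail': P(defective) = 0.6·0.9114 / (0.6·0.9114 + 0.3·0.0886) ≈ 0.9536
After 'pass': P(defective) = 0.4·0.9536 / (0.4·0.9536 + 0.7·0.0464) ≈ 0.9216

0.922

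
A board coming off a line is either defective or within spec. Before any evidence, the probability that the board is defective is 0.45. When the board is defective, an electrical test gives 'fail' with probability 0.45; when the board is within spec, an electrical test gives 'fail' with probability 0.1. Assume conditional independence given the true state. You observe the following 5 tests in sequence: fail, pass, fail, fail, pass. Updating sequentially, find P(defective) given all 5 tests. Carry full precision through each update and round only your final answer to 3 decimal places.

Each posterior becomes the prior for the next update.
After 'fail': P(defective) = 0.45·0.4500 / (0.45·0.4500 + 0.1·0.5500) ≈ 0.7864
After 'pass': P(defective) = 0.55·0.7864 / (0.55·0.7864 + 0.9·0.2136) ≈ 0.6923
After 'fail': P(defective) = 0.45·0.6923 / (0.45·0.6923 + 0.1·0.3077) ≈ 0.9101
After 'fail': P(defective) = 0.45·0.9101 / (0.45·0.9101 + 0.1·0.0899) ≈ 0.9785
After 'pass': P(defective) = 0.55·0.9785 / (0.55·0.9785 + 0.9·0.0215) ≈ 0.9653

0.965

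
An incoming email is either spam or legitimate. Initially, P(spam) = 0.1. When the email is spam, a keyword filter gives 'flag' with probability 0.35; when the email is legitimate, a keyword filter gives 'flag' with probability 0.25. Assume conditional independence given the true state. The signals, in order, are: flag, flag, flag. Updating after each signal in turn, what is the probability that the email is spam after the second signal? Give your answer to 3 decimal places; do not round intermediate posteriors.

Each posterior becomes the prior for the next update.
After 'flag': P(spam) = 0.35·0.1000 / (0.35·0.1000 + 0.25·0.9000) ≈ 0.1346
After 'flag': P(spam) = 0.35·0.1346 / (0.35·0.1346 + 0.25·0.8654) ≈ 0.1788

0.179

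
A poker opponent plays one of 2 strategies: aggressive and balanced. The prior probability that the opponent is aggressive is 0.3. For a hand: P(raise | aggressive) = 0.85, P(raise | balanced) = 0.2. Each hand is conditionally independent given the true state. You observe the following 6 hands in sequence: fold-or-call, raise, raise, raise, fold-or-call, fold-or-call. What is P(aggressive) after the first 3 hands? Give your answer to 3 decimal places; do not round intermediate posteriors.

After 'fold-or-call': P(aggressive) = 0.15·0.3000 / (0.15·0.3000 + 0.8·0.7000) ≈ 0.0744
After 'raise': P(aggressive) = 0.85·0.0744 / (0.85·0.0744 + 0.2·0.9256) ≈ 0.2546
After 'raise': P(aggressive) = 0.85·0.2546 / (0.85·0.2546 + 0.2·0.7454) ≈ 0.5921

0.592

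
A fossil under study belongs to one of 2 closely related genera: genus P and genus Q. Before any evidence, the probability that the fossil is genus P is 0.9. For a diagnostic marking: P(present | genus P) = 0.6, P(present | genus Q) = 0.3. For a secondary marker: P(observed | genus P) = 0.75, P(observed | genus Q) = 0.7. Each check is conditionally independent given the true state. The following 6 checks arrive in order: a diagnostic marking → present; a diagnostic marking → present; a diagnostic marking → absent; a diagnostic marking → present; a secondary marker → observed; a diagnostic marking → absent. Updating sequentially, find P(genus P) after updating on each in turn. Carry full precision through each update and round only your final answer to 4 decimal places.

0.9618

After a diagnostic marking='present': P(genus P) = 0.6·0.9000 / (0.6·0.9000 + 0.3·0.1000) ≈ 0.9474
After a diagnostic marking='present': P(genus P) = 0.6·0.9474 / (0.6·0.9474 + 0.3·0.0526) ≈ 0.9730
After a diagnostic marking='absent': P(genus P) = 0.4·0.9730 / (0.4·0.9730 + 0.7·0.0270) ≈ 0.9536
After a diagnostic marking='present': P(genus P) = 0.6·0.9536 / (0.6·0.9536 + 0.3·0.0464) ≈ 0.9763
After a secondary marker='observed': P(genus P) = 0.75·0.9763 / (0.75·0.9763 + 0.7·0.0237) ≈ 0.9778
After a diagnostic marking='absent': P(genus P) = 0.4·0.9778 / (0.4·0.9778 + 0.7·0.0222) ≈ 0.9618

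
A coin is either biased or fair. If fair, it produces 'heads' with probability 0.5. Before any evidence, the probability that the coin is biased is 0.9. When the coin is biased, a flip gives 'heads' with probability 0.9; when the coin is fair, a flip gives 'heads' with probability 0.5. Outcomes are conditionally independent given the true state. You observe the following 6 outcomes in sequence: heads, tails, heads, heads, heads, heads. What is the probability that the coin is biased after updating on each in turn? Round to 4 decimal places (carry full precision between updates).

After 'heads': P(biased) = 0.9·0.9000 / (0.9·0.9000 + 0.5·0.1000) ≈ 0.9419
After 'tails': P(biased) = 0.1·0.9419 / (0.1·0.9419 + 0.5·0.0581) ≈ 0.7642
After 'heads': P(biased) = 0.9·0.7642 / (0.9·0.7642 + 0.5·0.2358) ≈ 0.8536
After 'heads': P(biased) = 0.9·0.8536 / (0.9·0.8536 + 0.5·0.1464) ≈ 0.9130
After 'heads': P(biased) = 0.9·0.9130 / (0.9·0.9130 + 0.5·0.0870) ≈ 0.9497
After 'heads': P(biased) = 0.9·0.9497 / (0.9·0.9497 + 0.5·0.0503) ≈ 0.9714

0.9714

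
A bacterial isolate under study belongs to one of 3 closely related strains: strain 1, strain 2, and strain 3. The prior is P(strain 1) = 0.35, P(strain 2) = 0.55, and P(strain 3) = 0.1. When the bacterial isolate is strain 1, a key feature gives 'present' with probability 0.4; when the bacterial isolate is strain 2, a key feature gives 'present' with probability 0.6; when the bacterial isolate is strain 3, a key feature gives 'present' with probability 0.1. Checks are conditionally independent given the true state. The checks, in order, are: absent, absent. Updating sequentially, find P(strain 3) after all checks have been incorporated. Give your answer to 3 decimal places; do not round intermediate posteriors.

0.275

Each posterior becomes the prior for the next update.
After 'absent': normaliser = 0.6·0.3500 + 0.4·0.5500 + 0.9·0.1000; P(strain 1) ≈ 0.4038, P(strain 2) ≈ 0.4231, P(strain 3) ≈ 0.1731
After 'absent': normaliser = 0.6·0.4038 + 0.4·0.4231 + 0.9·0.1731; P(strain 1) ≈ 0.4271, P(strain 2) ≈ 0.2983, P(strain 3) ≈ 0.2746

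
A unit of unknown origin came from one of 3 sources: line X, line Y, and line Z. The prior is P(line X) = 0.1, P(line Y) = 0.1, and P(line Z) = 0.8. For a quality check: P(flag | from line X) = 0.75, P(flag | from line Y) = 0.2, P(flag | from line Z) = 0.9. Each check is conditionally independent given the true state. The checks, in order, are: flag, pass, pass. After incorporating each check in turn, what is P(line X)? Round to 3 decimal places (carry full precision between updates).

0.190

After 'flag': normaliser = 0.75·0.1000 + 0.2·0.1000 + 0.9·0.8000; P(line X) ≈ 0.0920, P(line Y) ≈ 0.0245, P(line Z) ≈ 0.8834
After 'pass': normaliser = 0.25·0.0920 + 0.8·0.0245 + 0.1·0.8834; P(line X) ≈ 0.1756, P(line Y) ≈ 0.1499, P(line Z) ≈ 0.6745
After 'pass': normaliser = 0.25·0.1756 + 0.8·0.1499 + 0.1·0.6745; P(line X) ≈ 0.1899, P(line Y) ≈ 0.5185, P(line Z) ≈ 0.2916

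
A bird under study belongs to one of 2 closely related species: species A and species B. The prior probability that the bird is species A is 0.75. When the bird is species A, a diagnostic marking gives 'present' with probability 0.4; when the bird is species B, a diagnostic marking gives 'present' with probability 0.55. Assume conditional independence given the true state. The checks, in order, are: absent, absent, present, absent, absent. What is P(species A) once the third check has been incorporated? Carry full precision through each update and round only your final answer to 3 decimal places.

After 'absent': P(species A) = 0.6·0.7500 / (0.6·0.7500 + 0.45·0.2500) ≈ 0.8000
After 'absent': P(species A) = 0.6·0.8000 / (0.6·0.8000 + 0.45·0.2000) ≈ 0.8421
After 'present': P(species A) = 0.4·0.8421 / (0.4·0.8421 + 0.55·0.1579) ≈ 0.7950

0.795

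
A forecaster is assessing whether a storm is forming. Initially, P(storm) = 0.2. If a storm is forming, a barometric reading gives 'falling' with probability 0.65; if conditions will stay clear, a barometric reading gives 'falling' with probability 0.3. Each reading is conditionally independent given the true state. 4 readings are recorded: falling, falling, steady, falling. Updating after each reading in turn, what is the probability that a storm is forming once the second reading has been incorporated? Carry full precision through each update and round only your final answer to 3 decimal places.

0.540

After 'falling': P(storm) = 0.65·0.2000 / (0.65·0.2000 + 0.3·0.8000) ≈ 0.3514
After 'falling': P(storm) = 0.65·0.3514 / (0.65·0.3514 + 0.3·0.6486) ≈ 0.5399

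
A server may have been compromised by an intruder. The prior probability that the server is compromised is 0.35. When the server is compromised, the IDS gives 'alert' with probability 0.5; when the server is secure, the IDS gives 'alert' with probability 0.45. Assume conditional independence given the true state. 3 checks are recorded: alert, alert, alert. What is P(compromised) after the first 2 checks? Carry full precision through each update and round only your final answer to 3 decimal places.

After 'alert': P(compromised) = 0.5·0.3500 / (0.5·0.3500 + 0.45·0.6500) ≈ 0.3743
After 'alert': P(compromised) = 0.5·0.3743 / (0.5·0.3743 + 0.45·0.6257) ≈ 0.3993

0.399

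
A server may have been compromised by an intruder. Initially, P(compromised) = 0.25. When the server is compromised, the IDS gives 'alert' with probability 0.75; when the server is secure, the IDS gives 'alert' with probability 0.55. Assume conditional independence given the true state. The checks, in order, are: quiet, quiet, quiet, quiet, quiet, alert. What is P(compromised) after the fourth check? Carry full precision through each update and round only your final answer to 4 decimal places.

After 'quiet': P(compromised) = 0.25·0.2500 / (0.25·0.2500 + 0.45·0.7500) ≈ 0.1562
After 'quiet': P(compromised) = 0.25·0.1562 / (0.25·0.1562 + 0.45·0.8438) ≈ 0.0933
After 'quiet': P(compromised) = 0.25·0.0933 / (0.25·0.0933 + 0.45·0.9067) ≈ 0.0541
After 'quiet': P(compromised) = 0.25·0.0541 / (0.25·0.0541 + 0.45·0.9459) ≈ 0.0308

0.0308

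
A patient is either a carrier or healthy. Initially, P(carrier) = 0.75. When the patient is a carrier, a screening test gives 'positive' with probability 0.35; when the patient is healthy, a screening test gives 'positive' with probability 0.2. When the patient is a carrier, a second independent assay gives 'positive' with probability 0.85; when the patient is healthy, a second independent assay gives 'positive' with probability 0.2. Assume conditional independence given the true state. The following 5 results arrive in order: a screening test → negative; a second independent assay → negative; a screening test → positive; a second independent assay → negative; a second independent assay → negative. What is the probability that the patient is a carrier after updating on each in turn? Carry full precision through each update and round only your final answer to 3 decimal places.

0.027

After a screening test='negative': P(carrier) = 0.65·0.7500 / (0.65·0.7500 + 0.8·0.2500) ≈ 0.7091
After a second independent assay='negative': P(carrier) = 0.15·0.7091 / (0.15·0.7091 + 0.8·0.2909) ≈ 0.3137
After a screening test='positive': P(carrier) = 0.35·0.3137 / (0.35·0.3137 + 0.2·0.6863) ≈ 0.4444
After a second independent assay='negative': P(carrier) = 0.15·0.4444 / (0.15·0.4444 + 0.8·0.5556) ≈ 0.1304
After a second independent assay='negative': P(carrier) = 0.15·0.1304 / (0.15·0.1304 + 0.8·0.8696) ≈ 0.0273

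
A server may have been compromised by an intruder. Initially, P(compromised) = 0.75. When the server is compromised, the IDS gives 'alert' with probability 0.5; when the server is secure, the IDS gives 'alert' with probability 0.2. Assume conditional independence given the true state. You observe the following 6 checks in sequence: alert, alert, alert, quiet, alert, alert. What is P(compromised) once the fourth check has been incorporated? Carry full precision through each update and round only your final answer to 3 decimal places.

Apply Bayes' rule sequentially, carrying P(compromised) forward.
After 'alert': P(compromised) = 0.5·0.7500 / (0.5·0.7500 + 0.2·0.2500) ≈ 0.8824
After 'alert': P(compromised) = 0.5·0.8824 / (0.5·0.8824 + 0.2·0.1176) ≈ 0.9494
After 'alert': P(compromised) = 0.5·0.9494 / (0.5·0.9494 + 0.2·0.0506) ≈ 0.9791
After 'quiet': P(compromised) = 0.5·0.9791 / (0.5·0.9791 + 0.8·0.0209) ≈ 0.9670

0.967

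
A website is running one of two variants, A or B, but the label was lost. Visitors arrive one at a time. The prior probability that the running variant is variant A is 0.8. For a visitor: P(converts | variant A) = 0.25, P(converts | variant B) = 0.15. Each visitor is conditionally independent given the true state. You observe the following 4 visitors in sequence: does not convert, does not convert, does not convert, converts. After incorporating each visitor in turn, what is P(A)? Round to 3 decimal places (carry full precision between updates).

After 'does not convert': P(A) = 0.75·0.8000 / (0.75·0.8000 + 0.85·0.2000) ≈ 0.7792
After 'does not convert': P(A) = 0.75·0.7792 / (0.75·0.7792 + 0.85·0.2208) ≈ 0.7569
After 'does not convert': P(A) = 0.75·0.7569 / (0.75·0.7569 + 0.85·0.2431) ≈ 0.7332
After 'converts': P(A) = 0.25·0.7332 / (0.25·0.7332 + 0.15·0.2668) ≈ 0.8208

0.821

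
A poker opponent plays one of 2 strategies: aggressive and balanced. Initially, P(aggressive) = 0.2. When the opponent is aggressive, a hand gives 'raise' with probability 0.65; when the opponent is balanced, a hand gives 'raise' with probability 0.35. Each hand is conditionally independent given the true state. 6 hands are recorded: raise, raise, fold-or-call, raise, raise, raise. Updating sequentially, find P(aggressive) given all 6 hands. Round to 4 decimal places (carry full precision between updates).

0.7484

After 'raise': P(aggressive) = 0.65·0.2000 / (0.65·0.2000 + 0.35·0.8000) ≈ 0.3171
After 'raise': P(aggressive) = 0.65·0.3171 / (0.65·0.3171 + 0.35·0.6829) ≈ 0.4630
After 'fold-or-call': P(aggressive) = 0.35·0.4630 / (0.35·0.4630 + 0.65·0.5370) ≈ 0.3171
After 'raise': P(aggressive) = 0.65·0.3171 / (0.65·0.3171 + 0.35·0.6829) ≈ 0.4630
After 'raise': P(aggressive) = 0.65·0.4630 / (0.65·0.4630 + 0.35·0.5370) ≈ 0.6156
After 'raise': P(aggressive) = 0.65·0.6156 / (0.65·0.6156 + 0.35·0.3844) ≈ 0.7484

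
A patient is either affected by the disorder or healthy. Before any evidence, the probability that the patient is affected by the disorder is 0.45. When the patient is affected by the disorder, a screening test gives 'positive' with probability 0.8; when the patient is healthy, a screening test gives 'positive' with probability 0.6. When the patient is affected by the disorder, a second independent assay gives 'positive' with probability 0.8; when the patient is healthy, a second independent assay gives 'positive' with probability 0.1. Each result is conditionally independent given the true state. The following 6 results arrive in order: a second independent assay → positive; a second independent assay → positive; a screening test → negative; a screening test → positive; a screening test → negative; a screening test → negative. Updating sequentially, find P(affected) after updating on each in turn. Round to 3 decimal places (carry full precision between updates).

Apply Bayes' rule sequentially, carrying P(affected) forward.
After a second independent assay='positive': P(affected) = 0.8·0.4500 / (0.8·0.4500 + 0.1·0.5500) ≈ 0.8675
After a second independent assay='positive': P(affected) = 0.8·0.8675 / (0.8·0.8675 + 0.1·0.1325) ≈ 0.9813
After a screening test='negative': P(affected) = 0.2·0.9813 / (0.2·0.9813 + 0.4·0.0187) ≈ 0.9632
After a screening test='positive': P(affected) = 0.8·0.9632 / (0.8·0.9632 + 0.6·0.0368) ≈ 0.9722
After a screening test='negative': P(affected) = 0.2·0.9722 / (0.2·0.9722 + 0.4·0.0278) ≈ 0.9458
After a screening test='negative': P(affected) = 0.2·0.9458 / (0.2·0.9458 + 0.4·0.0542) ≈ 0.8972

0.897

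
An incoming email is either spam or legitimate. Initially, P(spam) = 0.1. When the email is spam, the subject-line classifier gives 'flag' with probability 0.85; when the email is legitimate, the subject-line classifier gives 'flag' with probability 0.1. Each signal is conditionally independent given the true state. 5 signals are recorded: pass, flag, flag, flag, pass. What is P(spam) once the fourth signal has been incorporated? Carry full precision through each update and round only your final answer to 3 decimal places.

After 'pass': P(spam) = 0.15·0.1000 / (0.15·0.1000 + 0.9·0.9000) ≈ 0.0182
After 'flag': P(spam) = 0.85·0.0182 / (0.85·0.0182 + 0.1·0.9818) ≈ 0.1360
After 'flag': P(spam) = 0.85·0.1360 / (0.85·0.1360 + 0.1·0.8640) ≈ 0.5723
After 'flag': P(spam) = 0.85·0.5723 / (0.85·0.5723 + 0.1·0.4277) ≈ 0.9192

0.919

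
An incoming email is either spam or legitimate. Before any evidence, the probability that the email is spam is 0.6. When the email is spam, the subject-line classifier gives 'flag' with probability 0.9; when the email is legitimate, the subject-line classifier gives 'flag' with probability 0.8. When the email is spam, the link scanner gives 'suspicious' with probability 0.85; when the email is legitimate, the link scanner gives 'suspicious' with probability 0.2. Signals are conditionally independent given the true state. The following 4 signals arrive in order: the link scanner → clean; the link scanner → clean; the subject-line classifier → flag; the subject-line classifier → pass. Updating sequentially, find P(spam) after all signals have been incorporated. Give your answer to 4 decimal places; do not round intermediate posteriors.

After the link scanner='clean': P(spam) = 0.15·0.6000 / (0.15·0.6000 + 0.8·0.4000) ≈ 0.2195
After the link scanner='clean': P(spam) = 0.15·0.2195 / (0.15·0.2195 + 0.8·0.7805) ≈ 0.0501
After the subject-line classifier='flag': P(spam) = 0.9·0.0501 / (0.9·0.0501 + 0.8·0.9499) ≈ 0.0560
After the subject-line classifier='pass': P(spam) = 0.1·0.0560 / (0.1·0.0560 + 0.2·0.9440) ≈ 0.0288

0.0288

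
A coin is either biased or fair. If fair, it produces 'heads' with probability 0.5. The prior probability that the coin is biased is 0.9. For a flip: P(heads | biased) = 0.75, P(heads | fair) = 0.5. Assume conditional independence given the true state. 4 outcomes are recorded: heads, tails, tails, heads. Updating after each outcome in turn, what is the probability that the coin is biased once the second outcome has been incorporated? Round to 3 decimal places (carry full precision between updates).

0.871

After 'heads': P(biased) = 0.75·0.9000 / (0.75·0.9000 + 0.5·0.1000) ≈ 0.9310
After 'tails': P(biased) = 0.25·0.9310 / (0.25·0.9310 + 0.5·0.0690) ≈ 0.8710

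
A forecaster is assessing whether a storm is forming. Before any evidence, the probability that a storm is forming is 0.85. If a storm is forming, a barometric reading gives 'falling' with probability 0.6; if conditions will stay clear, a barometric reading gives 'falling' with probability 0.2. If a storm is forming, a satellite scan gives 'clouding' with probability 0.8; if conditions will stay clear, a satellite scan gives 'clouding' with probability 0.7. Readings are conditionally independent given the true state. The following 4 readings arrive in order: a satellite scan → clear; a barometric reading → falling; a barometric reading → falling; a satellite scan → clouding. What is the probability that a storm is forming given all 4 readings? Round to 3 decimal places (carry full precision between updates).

0.975

Apply Bayes' rule sequentially, carrying P(storm) forward.
After a satellite scan='clear': P(storm) = 0.2·0.8500 / (0.2·0.8500 + 0.3·0.1500) ≈ 0.7907
After a barometric reading='falling': P(storm) = 0.6·0.7907 / (0.6·0.7907 + 0.2·0.2093) ≈ 0.9189
After a barometric reading='falling': P(storm) = 0.6·0.9189 / (0.6·0.9189 + 0.2·0.0811) ≈ 0.9714
After a satellite scan='clouding': P(storm) = 0.8·0.9714 / (0.8·0.9714 + 0.7·0.0286) ≈ 0.9749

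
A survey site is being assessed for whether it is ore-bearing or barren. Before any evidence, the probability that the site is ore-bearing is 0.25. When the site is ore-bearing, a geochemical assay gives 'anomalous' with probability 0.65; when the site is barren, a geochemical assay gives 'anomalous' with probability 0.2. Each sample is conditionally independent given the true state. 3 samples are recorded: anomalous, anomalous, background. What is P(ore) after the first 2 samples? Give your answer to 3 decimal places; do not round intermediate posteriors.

0.779

After 'anomalous': P(ore) = 0.65·0.2500 / (0.65·0.2500 + 0.2·0.7500) ≈ 0.5200
After 'anomalous': P(ore) = 0.65·0.5200 / (0.65·0.5200 + 0.2·0.4800) ≈ 0.7788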